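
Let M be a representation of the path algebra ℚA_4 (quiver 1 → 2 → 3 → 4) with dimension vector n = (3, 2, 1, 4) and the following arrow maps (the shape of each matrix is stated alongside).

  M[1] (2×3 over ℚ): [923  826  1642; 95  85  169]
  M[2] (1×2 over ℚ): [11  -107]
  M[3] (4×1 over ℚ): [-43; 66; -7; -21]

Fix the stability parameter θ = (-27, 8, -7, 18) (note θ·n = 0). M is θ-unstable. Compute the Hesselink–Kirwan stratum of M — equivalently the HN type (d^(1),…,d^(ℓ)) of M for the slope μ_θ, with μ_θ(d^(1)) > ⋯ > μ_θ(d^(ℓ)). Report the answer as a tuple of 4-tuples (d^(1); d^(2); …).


Interval decomposition of M: I[1,1], I[1,2], I[1,4], I[4,4]^3.
HN type (ℓ=4): μ^(1)=18; μ^(2)=8; μ^(3)=1/2; μ^(4)=-27

((0, 0, 0, 4); (0, 1, 0, 0); (0, 1, 1, 0); (3, 0, 0, 0))


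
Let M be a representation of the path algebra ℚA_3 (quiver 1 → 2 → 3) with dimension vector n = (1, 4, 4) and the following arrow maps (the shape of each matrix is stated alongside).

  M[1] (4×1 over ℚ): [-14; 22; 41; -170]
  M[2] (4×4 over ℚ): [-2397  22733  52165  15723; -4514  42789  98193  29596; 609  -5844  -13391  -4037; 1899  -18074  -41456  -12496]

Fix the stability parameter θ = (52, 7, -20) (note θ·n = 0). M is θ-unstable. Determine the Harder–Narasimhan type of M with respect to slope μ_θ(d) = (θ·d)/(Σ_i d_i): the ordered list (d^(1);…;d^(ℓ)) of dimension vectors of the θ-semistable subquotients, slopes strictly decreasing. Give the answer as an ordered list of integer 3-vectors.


Barcode: M ≅ I[1,3], I[2,3]^3. HN layers by μ_θ (2 steps, strictly decreasing):
  μ^(1)=13; μ^(2)=-13/2

((1, 1, 1); (0, 3, 3))


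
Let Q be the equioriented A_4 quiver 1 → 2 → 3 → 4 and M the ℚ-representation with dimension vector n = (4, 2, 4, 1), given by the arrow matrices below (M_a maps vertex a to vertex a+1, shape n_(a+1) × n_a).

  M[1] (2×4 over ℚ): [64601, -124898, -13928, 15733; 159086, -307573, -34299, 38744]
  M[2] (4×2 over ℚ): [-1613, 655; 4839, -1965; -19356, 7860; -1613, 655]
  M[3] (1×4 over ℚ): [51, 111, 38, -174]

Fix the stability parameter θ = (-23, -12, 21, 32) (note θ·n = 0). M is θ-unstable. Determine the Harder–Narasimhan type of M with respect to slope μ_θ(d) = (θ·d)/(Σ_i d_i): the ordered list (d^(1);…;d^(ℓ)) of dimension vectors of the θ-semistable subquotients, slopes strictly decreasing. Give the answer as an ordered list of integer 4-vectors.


Barcode: M ≅ I[1,1]^2, I[1,2], I[1,3], I[3,3]^2, I[3,4]. HN layers by μ_θ (4 steps, strictly decreasing):
  μ^(1)=32; μ^(2)=21; μ^(3)=-12; μ^(4)=-23

((0, 0, 0, 1); (0, 0, 4, 0); (0, 2, 0, 0); (4, 0, 0, 0))


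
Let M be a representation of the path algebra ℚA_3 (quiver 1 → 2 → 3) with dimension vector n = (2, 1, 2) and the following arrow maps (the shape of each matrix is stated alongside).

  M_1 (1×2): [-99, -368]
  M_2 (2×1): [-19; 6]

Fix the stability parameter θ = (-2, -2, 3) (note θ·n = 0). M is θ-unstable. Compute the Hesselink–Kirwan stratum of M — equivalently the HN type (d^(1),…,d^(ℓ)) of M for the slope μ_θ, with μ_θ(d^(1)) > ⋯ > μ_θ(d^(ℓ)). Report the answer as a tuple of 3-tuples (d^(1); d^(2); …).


Via rank(M_{q-1}∘⋯∘M_p): M ≅ I[1,1], I[1,3], I[3,3].
μ_θ-semistable layers: μ^(1)=3; μ^(2)=-2

((0, 0, 2); (2, 1, 0))


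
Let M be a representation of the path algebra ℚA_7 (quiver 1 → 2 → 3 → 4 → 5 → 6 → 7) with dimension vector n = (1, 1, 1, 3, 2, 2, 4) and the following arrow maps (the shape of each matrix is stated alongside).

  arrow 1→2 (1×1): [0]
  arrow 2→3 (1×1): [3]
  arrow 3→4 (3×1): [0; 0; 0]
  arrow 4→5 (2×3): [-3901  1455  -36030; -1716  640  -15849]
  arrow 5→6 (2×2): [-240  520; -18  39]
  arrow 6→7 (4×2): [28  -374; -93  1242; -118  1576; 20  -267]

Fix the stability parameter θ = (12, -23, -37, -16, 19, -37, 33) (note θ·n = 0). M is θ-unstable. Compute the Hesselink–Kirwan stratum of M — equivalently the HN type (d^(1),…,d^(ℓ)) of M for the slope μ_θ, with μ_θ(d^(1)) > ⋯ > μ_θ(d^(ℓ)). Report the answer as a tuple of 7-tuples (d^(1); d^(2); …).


Interval decomposition of M: I[1,1], I[2,3], I[4,4], I[4,5], I[4,7], I[6,7], I[7,7]^2.
HN type (ℓ=7): μ^(1)=33; μ^(2)=19; μ^(3)=12; μ^(4)=-9; μ^(5)=-16; μ^(6)=-30; μ^(7)=-37

((0, 0, 0, 0, 0, 0, 4); (0, 0, 0, 0, 1, 0, 0); (1, 0, 0, 0, 0, 0, 0); (0, 0, 0, 0, 1, 1, 0); (0, 0, 0, 3, 0, 0, 0); (0, 1, 1, 0, 0, 0, 0); (0, 0, 0, 0, 0, 1, 0))


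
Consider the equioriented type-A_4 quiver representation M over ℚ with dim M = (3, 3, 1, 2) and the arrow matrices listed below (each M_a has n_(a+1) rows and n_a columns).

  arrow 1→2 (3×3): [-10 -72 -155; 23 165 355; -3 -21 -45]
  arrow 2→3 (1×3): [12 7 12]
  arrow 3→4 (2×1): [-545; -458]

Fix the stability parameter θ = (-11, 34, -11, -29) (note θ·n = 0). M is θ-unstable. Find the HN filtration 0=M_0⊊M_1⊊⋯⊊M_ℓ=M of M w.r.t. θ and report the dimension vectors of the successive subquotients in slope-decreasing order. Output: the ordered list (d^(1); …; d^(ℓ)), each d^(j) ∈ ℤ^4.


Barcode: M ≅ I[1,1], I[1,2], I[1,4], I[2,2], I[4,4]. HN layers by μ_θ (4 steps, strictly decreasing):
  μ^(1)=34; μ^(2)=-2; μ^(3)=-11; μ^(4)=-29

((0, 2, 0, 0); (0, 1, 1, 1); (3, 0, 0, 0); (0, 0, 0, 1))


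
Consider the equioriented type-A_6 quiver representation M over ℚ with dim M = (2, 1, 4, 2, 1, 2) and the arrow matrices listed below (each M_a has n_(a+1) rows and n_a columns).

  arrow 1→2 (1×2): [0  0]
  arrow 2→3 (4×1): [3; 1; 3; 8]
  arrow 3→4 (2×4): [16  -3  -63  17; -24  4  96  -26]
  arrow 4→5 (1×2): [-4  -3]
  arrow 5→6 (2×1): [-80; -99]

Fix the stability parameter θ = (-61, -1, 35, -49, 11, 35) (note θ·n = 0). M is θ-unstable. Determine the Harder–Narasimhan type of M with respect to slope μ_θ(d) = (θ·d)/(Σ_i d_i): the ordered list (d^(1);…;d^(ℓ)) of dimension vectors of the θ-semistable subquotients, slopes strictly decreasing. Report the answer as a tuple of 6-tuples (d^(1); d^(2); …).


Via rank(M_{q-1}∘⋯∘M_p): M ≅ I[1,1]^2, I[2,6], I[3,3]^2, I[3,4], I[6,6].
μ_θ-semistable layers: μ^(1)=35; μ^(2)=11; μ^(3)=-5; μ^(4)=-7; μ^(5)=-61

((0, 0, 2, 0, 0, 2); (0, 0, 0, 0, 1, 0); (0, 1, 1, 1, 0, 0); (0, 0, 1, 1, 0, 0); (2, 0, 0, 0, 0, 0))


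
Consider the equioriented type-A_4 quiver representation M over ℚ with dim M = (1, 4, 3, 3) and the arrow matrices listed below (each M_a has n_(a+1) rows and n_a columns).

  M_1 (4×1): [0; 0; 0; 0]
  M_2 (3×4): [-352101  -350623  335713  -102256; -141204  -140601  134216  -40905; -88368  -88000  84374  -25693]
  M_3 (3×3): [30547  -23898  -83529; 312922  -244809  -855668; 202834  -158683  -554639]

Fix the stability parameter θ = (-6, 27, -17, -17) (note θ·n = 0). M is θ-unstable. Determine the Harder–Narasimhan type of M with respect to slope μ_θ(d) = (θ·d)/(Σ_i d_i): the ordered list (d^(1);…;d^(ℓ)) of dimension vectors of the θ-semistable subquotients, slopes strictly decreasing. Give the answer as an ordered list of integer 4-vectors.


Via rank(M_{q-1}∘⋯∘M_p): M ≅ I[1,1], I[2,2], I[2,4]^3.
μ_θ-semistable layers: μ^(1)=27; μ^(2)=-7/3; μ^(3)=-6

((0, 1, 0, 0); (0, 3, 3, 3); (1, 0, 0, 0))


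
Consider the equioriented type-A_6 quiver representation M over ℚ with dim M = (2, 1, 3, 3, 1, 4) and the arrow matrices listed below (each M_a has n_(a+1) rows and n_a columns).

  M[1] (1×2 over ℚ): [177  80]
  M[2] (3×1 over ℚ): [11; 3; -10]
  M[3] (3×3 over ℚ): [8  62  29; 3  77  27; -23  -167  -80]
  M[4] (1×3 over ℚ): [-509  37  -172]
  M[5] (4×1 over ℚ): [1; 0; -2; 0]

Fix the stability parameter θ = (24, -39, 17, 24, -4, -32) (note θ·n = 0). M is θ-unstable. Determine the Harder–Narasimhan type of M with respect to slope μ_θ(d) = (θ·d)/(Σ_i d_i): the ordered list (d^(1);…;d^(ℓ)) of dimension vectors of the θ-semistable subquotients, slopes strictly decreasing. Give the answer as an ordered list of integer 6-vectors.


Barcode: M ≅ I[1,1], I[1,6], I[3,3], I[3,4], I[4,4], I[6,6]^3. HN layers by μ_θ (5 steps, strictly decreasing):
  μ^(1)=24; μ^(2)=17; μ^(3)=5/4; μ^(4)=-15/2; μ^(5)=-32

((1, 0, 0, 2, 0, 0); (0, 0, 2, 0, 0, 0); (0, 0, 1, 1, 1, 1); (1, 1, 0, 0, 0, 0); (0, 0, 0, 0, 0, 3))


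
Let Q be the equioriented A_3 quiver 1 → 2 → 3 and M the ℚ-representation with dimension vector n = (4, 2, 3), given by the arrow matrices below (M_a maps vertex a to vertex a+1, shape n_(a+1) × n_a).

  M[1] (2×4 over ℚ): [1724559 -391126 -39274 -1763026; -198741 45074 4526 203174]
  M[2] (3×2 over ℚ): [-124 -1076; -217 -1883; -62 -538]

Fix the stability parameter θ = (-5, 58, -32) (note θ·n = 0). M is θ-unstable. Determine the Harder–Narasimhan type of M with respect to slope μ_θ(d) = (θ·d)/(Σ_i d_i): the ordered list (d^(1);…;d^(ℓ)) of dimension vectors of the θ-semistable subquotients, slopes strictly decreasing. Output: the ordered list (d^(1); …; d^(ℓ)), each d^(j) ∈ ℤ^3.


Interval decomposition of M: I[1,1]^3, I[1,2], I[2,3], I[3,3]^2.
HN type (ℓ=4): μ^(1)=58; μ^(2)=13; μ^(3)=-5; μ^(4)=-32

((0, 1, 0); (0, 1, 1); (4, 0, 0); (0, 0, 2))


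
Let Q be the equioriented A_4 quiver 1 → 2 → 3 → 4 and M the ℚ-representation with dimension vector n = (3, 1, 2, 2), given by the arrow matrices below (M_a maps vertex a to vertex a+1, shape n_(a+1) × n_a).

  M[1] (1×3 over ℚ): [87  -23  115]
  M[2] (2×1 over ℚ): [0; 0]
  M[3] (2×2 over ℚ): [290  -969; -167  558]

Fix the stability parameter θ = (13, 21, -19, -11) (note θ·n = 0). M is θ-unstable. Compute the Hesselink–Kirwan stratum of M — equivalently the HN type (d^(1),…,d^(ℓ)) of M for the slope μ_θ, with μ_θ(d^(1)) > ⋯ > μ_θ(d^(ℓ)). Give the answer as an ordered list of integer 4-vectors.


Barcode: M ≅ I[1,1]^2, I[1,2], I[3,4]^2. HN layers by μ_θ (4 steps, strictly decreasing):
  μ^(1)=21; μ^(2)=13; μ^(3)=-11; μ^(4)=-19

((0, 1, 0, 0); (3, 0, 0, 0); (0, 0, 0, 2); (0, 0, 2, 0))


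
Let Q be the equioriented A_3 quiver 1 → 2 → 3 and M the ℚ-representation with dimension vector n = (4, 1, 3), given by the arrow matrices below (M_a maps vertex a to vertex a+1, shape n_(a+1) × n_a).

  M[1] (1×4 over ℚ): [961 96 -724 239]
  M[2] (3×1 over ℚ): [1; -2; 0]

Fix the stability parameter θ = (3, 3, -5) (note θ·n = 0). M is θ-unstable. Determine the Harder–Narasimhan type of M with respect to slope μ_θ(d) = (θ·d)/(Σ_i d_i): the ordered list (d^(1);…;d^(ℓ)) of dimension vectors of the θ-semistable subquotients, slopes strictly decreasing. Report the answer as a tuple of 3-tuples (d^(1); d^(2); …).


Interval decomposition of M: I[1,1]^3, I[1,3], I[3,3]^2.
HN type (ℓ=3): μ^(1)=3; μ^(2)=1/3; μ^(3)=-5

((3, 0, 0); (1, 1, 1); (0, 0, 2))


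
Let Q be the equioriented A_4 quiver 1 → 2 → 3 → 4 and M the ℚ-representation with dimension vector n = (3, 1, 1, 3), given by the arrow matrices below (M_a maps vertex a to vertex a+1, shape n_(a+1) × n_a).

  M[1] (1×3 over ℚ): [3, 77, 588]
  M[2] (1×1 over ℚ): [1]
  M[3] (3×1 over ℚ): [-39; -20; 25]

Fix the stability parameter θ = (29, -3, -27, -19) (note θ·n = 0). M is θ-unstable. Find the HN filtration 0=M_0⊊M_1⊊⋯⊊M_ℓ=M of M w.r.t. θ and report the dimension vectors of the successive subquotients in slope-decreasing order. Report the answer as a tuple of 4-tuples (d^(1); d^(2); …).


Barcode: M ≅ I[1,1]^2, I[1,4], I[4,4]^2. HN layers by μ_θ (3 steps, strictly decreasing):
  μ^(1)=29; μ^(2)=-5; μ^(3)=-19

((2, 0, 0, 0); (1, 1, 1, 1); (0, 0, 0, 2))


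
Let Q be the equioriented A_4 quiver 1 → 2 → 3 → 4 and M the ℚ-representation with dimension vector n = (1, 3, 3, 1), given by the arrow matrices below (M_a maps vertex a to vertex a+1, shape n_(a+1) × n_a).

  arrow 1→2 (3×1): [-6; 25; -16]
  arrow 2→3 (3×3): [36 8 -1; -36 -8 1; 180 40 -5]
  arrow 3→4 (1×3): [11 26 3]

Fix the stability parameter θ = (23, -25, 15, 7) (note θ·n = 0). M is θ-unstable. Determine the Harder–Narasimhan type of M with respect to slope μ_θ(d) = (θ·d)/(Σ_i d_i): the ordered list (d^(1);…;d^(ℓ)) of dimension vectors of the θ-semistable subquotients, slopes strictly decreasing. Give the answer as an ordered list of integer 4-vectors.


Barcode: M ≅ I[1,2], I[2,2], I[2,3], I[3,3], I[3,4]. HN layers by μ_θ (4 steps, strictly decreasing):
  μ^(1)=15; μ^(2)=11; μ^(3)=-1; μ^(4)=-25

((0, 0, 2, 0); (0, 0, 1, 1); (1, 1, 0, 0); (0, 2, 0, 0))


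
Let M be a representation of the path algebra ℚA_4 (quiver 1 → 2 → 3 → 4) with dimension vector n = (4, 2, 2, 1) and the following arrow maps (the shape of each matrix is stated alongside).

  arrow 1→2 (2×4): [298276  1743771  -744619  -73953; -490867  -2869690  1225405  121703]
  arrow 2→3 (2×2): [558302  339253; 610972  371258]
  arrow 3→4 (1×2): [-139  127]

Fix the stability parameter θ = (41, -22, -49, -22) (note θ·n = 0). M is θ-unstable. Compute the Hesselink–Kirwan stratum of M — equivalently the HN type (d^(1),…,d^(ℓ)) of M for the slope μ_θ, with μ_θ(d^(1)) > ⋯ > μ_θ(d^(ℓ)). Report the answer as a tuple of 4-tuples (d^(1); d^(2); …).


Via rank(M_{q-1}∘⋯∘M_p): M ≅ I[1,1]^2, I[1,2], I[1,4], I[3,3].
μ_θ-semistable layers: μ^(1)=41; μ^(2)=19/2; μ^(3)=-13; μ^(4)=-49

((2, 0, 0, 0); (1, 1, 0, 0); (1, 1, 1, 1); (0, 0, 1, 0))


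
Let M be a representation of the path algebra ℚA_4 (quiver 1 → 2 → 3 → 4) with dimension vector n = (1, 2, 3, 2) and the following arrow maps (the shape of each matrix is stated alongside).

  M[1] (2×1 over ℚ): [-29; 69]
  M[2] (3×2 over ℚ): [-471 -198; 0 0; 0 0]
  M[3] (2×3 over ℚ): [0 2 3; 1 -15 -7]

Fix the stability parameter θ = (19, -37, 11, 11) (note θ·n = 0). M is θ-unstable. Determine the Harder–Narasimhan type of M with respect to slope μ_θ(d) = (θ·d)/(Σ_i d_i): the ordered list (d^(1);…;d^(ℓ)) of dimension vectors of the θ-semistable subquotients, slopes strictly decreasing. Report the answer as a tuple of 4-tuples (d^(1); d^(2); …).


Barcode: M ≅ I[1,4], I[2,2], I[3,3], I[3,4]. HN layers by μ_θ (3 steps, strictly decreasing):
  μ^(1)=11; μ^(2)=-9; μ^(3)=-37

((0, 0, 3, 2); (1, 1, 0, 0); (0, 1, 0, 0))


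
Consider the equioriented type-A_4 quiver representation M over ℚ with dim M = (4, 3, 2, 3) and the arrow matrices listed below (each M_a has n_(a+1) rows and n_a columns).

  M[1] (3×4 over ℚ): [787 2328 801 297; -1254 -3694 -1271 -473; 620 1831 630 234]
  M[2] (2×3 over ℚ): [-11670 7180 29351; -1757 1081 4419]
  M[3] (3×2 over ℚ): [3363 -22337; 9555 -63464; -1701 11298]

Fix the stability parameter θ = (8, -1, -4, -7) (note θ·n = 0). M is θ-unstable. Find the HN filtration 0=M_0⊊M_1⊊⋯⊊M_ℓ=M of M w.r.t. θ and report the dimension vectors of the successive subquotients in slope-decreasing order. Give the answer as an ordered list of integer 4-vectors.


Interval decomposition of M: I[1,1], I[1,2], I[1,4]^2, I[4,4].
HN type (ℓ=4): μ^(1)=8; μ^(2)=7/2; μ^(3)=-1; μ^(4)=-7

((1, 0, 0, 0); (1, 1, 0, 0); (2, 2, 2, 2); (0, 0, 0, 1))


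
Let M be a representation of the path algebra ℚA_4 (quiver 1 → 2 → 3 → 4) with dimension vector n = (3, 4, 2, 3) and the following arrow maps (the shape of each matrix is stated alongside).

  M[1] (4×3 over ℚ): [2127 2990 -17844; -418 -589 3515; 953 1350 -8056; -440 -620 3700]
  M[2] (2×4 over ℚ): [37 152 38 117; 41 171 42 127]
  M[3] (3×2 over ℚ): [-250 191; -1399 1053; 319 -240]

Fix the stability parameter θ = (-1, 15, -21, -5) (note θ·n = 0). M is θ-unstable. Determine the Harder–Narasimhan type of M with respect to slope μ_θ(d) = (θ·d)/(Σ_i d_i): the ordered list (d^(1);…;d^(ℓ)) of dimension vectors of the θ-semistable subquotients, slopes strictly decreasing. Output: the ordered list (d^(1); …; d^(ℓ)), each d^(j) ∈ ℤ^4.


Barcode: M ≅ I[1,1], I[1,4]^2, I[2,2]^2, I[4,4]. HN layers by μ_θ (4 steps, strictly decreasing):
  μ^(1)=15; μ^(2)=-1; μ^(3)=-3; μ^(4)=-5

((0, 2, 0, 0); (1, 0, 0, 0); (2, 2, 2, 2); (0, 0, 0, 1))


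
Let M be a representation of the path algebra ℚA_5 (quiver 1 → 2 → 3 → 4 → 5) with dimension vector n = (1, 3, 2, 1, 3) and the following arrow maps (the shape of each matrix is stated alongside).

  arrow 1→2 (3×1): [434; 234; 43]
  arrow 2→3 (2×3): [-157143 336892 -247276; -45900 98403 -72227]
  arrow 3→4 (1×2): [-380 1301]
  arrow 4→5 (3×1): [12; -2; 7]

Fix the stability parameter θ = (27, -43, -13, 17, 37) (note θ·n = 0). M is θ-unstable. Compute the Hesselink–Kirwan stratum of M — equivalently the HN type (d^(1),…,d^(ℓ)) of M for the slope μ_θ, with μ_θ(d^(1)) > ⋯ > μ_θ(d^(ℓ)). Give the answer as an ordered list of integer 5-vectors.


Barcode: M ≅ I[1,5], I[2,2], I[2,3], I[5,5]^2. HN layers by μ_θ (5 steps, strictly decreasing):
  μ^(1)=37; μ^(2)=17; μ^(3)=-29/3; μ^(4)=-13; μ^(5)=-43

((0, 0, 0, 0, 3); (0, 0, 0, 1, 0); (1, 1, 1, 0, 0); (0, 0, 1, 0, 0); (0, 2, 0, 0, 0))


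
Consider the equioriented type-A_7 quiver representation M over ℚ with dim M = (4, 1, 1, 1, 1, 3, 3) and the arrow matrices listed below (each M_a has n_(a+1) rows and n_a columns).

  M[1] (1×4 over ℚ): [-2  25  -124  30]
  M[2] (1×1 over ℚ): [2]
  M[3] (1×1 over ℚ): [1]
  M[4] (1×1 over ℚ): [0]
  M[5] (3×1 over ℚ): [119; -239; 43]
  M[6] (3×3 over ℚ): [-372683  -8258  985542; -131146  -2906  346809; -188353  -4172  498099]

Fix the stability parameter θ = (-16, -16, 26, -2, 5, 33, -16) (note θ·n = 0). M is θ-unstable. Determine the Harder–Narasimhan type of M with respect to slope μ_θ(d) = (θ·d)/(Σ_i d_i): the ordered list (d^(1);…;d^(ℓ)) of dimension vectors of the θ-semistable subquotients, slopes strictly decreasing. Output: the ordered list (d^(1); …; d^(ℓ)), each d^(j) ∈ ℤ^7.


Via rank(M_{q-1}∘⋯∘M_p): M ≅ I[1,1]^3, I[1,4], I[5,7], I[6,6], I[6,7], I[7,7].
μ_θ-semistable layers: μ^(1)=33; μ^(2)=12; μ^(3)=17/2; μ^(4)=5; μ^(5)=-16

((0, 0, 0, 0, 0, 1, 0); (0, 0, 1, 1, 0, 0, 0); (0, 0, 0, 0, 0, 2, 2); (0, 0, 0, 0, 1, 0, 0); (4, 1, 0, 0, 0, 0, 1))


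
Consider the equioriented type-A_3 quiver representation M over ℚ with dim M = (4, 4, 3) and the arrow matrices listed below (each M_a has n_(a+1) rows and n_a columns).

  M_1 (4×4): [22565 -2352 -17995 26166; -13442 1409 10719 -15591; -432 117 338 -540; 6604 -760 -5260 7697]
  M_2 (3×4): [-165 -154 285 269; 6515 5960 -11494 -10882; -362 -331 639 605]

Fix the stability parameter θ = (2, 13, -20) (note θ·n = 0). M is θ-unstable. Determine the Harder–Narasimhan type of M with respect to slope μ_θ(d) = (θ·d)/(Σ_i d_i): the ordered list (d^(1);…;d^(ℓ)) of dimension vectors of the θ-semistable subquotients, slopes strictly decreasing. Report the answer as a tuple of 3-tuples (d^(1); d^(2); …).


Barcode: M ≅ I[1,2], I[1,3]^3. HN layers by μ_θ (3 steps, strictly decreasing):
  μ^(1)=13; μ^(2)=2; μ^(3)=-5/3

((0, 1, 0); (1, 0, 0); (3, 3, 3))


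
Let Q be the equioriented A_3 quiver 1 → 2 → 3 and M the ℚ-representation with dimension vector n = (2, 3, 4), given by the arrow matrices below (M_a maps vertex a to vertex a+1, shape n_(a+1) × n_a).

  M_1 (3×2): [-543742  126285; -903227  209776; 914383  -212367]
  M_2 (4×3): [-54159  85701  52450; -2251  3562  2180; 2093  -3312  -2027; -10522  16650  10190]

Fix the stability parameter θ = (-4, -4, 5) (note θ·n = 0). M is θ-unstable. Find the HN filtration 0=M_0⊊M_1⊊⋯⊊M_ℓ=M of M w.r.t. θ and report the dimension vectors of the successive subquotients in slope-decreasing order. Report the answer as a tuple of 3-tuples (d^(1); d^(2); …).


Via rank(M_{q-1}∘⋯∘M_p): M ≅ I[1,3]^2, I[2,3], I[3,3].
μ_θ-semistable layers: μ^(1)=5; μ^(2)=-4

((0, 0, 4); (2, 3, 0))


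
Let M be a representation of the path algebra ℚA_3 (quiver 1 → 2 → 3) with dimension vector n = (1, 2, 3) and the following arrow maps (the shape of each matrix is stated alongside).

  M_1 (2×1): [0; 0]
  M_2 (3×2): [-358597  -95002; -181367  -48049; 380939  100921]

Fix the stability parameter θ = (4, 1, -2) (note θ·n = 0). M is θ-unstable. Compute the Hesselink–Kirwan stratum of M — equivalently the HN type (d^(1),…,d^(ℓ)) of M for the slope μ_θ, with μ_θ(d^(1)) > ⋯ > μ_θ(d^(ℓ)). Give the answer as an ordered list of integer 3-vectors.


Interval decomposition of M: I[1,1], I[2,3]^2, I[3,3].
HN type (ℓ=3): μ^(1)=4; μ^(2)=-1/2; μ^(3)=-2

((1, 0, 0); (0, 2, 2); (0, 0, 1))


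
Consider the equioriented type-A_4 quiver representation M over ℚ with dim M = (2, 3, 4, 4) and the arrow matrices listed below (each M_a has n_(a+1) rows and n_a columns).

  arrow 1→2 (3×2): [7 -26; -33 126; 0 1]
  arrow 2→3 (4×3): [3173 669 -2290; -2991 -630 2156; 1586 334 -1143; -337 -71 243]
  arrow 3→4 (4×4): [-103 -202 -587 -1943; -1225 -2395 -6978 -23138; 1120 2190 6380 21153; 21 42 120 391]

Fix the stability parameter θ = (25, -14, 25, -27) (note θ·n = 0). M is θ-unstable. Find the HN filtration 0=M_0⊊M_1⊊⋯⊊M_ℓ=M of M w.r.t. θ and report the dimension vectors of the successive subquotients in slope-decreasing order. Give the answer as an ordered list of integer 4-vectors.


Interval decomposition of M: I[1,4]^2, I[2,4], I[3,4].
HN type (ℓ=3): μ^(1)=9/4; μ^(2)=-1; μ^(3)=-14

((2, 2, 2, 2); (0, 0, 2, 2); (0, 1, 0, 0))


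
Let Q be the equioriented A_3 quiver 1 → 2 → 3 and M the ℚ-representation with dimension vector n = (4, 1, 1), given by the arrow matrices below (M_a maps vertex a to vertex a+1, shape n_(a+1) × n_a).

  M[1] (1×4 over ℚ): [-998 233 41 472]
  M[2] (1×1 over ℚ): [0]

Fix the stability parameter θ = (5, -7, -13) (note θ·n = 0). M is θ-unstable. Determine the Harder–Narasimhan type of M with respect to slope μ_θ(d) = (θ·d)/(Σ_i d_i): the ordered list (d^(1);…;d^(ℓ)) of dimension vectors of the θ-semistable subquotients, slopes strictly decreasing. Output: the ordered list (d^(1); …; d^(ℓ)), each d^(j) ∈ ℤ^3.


Barcode: M ≅ I[1,1]^3, I[1,2], I[3,3]. HN layers by μ_θ (3 steps, strictly decreasing):
  μ^(1)=5; μ^(2)=-1; μ^(3)=-13

((3, 0, 0); (1, 1, 0); (0, 0, 1))


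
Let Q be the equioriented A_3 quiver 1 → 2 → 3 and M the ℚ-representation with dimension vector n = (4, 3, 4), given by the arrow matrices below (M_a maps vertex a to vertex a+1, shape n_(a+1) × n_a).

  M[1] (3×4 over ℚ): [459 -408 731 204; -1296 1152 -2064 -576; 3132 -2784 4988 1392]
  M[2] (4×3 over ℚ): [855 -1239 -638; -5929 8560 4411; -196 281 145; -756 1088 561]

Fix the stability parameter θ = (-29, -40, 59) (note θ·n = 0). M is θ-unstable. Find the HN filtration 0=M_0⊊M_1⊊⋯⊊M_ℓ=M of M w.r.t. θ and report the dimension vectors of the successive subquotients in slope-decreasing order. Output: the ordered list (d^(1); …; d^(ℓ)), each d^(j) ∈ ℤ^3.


Via rank(M_{q-1}∘⋯∘M_p): M ≅ I[1,1]^3, I[1,3], I[2,3]^2, I[3,3].
μ_θ-semistable layers: μ^(1)=59; μ^(2)=-29; μ^(3)=-69/2; μ^(4)=-40

((0, 0, 4); (3, 0, 0); (1, 1, 0); (0, 2, 0))


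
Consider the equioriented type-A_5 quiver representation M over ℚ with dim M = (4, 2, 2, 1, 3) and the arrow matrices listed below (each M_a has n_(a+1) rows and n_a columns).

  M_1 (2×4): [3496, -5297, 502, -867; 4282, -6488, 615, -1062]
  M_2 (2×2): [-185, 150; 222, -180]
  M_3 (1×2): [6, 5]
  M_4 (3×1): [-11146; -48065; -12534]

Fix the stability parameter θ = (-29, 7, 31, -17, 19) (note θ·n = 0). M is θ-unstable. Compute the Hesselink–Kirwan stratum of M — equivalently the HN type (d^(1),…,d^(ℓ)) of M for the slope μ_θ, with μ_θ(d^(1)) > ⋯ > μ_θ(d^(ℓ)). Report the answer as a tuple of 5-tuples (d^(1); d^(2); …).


Interval decomposition of M: I[1,1]^2, I[1,2], I[1,3], I[3,5], I[5,5]^2.
HN type (ℓ=4): μ^(1)=31; μ^(2)=19; μ^(3)=7; μ^(4)=-29

((0, 0, 1, 0, 0); (0, 0, 0, 0, 3); (0, 2, 1, 1, 0); (4, 0, 0, 0, 0))


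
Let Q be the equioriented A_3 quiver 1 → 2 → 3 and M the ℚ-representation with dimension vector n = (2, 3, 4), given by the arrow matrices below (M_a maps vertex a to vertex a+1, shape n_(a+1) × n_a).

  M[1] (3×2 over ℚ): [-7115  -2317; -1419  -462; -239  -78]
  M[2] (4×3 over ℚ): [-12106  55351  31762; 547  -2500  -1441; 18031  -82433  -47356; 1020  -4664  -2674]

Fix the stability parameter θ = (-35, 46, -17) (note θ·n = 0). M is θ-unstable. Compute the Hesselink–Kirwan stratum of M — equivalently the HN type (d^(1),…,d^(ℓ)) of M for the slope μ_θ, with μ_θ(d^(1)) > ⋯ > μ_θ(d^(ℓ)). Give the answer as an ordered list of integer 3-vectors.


Interval decomposition of M: I[1,3]^2, I[2,3], I[3,3].
HN type (ℓ=3): μ^(1)=29/2; μ^(2)=-17; μ^(3)=-35

((0, 3, 3); (0, 0, 1); (2, 0, 0))


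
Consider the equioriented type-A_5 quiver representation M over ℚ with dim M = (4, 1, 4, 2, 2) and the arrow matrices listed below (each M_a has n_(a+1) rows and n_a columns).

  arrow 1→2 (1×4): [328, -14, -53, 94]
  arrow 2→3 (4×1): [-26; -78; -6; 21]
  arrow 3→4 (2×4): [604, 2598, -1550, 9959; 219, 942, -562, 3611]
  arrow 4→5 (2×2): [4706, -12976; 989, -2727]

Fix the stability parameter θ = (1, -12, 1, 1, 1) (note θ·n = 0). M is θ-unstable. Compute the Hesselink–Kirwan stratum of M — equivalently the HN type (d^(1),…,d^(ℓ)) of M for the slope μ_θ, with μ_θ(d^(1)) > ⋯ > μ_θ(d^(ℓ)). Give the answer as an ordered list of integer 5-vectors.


Via rank(M_{q-1}∘⋯∘M_p): M ≅ I[1,1]^3, I[1,5], I[3,3]^2, I[3,5].
μ_θ-semistable layers: μ^(1)=1; μ^(2)=-11/2

((3, 0, 4, 2, 2); (1, 1, 0, 0, 0))


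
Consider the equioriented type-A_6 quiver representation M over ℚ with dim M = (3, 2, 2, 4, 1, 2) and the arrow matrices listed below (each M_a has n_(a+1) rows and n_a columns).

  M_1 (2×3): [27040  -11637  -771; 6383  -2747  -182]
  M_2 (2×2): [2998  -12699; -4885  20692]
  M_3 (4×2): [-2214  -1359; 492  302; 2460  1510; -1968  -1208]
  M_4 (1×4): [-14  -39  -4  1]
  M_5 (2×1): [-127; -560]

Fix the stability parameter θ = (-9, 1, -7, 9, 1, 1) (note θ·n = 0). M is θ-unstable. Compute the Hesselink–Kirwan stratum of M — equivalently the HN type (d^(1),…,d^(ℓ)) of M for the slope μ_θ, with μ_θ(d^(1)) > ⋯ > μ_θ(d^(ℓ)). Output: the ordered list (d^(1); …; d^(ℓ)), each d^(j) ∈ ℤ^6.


Interval decomposition of M: I[1,1], I[1,3], I[1,4], I[4,4]^2, I[4,6], I[6,6].
HN type (ℓ=5): μ^(1)=9; μ^(2)=11/3; μ^(3)=1; μ^(4)=-3; μ^(5)=-9

((0, 0, 0, 3, 0, 0); (0, 0, 0, 1, 1, 1); (0, 0, 0, 0, 0, 1); (0, 2, 2, 0, 0, 0); (3, 0, 0, 0, 0, 0))


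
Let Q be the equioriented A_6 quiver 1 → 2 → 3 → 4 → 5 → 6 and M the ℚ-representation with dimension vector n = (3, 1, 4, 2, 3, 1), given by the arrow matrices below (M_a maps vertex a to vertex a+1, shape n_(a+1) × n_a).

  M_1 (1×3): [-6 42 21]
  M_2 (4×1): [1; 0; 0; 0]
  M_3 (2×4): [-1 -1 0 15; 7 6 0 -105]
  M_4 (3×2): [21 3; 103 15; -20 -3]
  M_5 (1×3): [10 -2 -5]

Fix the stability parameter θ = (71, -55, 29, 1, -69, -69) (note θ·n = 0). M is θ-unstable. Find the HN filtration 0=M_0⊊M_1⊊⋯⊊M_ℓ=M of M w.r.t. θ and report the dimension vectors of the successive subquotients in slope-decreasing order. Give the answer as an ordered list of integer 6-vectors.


Via rank(M_{q-1}∘⋯∘M_p): M ≅ I[1,1]^2, I[1,6], I[3,3]^2, I[3,5], I[5,5].
μ_θ-semistable layers: μ^(1)=71; μ^(2)=29; μ^(3)=-13; μ^(4)=-46/3; μ^(5)=-69

((2, 0, 0, 0, 0, 0); (0, 0, 2, 0, 0, 0); (0, 0, 1, 1, 1, 0); (1, 1, 1, 1, 1, 1); (0, 0, 0, 0, 1, 0))


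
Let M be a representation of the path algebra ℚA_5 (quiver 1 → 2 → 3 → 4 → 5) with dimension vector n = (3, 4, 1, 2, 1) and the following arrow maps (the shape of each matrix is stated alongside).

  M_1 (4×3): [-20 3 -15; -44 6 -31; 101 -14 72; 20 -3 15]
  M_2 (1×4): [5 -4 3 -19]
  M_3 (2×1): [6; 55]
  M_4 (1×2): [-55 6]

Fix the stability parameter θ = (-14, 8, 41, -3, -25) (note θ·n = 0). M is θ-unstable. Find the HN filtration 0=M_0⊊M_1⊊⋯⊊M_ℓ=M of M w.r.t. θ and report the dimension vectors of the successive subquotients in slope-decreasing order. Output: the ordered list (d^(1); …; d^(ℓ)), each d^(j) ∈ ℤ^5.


Via rank(M_{q-1}∘⋯∘M_p): M ≅ I[1,2]^2, I[1,4], I[2,2], I[4,5].
μ_θ-semistable layers: μ^(1)=19; μ^(2)=8; μ^(3)=-14

((0, 0, 1, 1, 0); (0, 4, 0, 0, 0); (3, 0, 0, 1, 1))


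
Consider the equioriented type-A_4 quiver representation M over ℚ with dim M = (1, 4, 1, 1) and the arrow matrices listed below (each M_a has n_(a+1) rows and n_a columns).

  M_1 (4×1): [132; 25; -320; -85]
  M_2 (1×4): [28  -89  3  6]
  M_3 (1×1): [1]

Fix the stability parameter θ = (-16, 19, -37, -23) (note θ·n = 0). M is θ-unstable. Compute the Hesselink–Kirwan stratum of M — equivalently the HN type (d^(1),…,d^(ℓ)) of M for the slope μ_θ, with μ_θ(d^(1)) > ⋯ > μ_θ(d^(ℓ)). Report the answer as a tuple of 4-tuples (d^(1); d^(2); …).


Interval decomposition of M: I[1,4], I[2,2]^3.
HN type (ℓ=3): μ^(1)=19; μ^(2)=-41/3; μ^(3)=-16

((0, 3, 0, 0); (0, 1, 1, 1); (1, 0, 0, 0))


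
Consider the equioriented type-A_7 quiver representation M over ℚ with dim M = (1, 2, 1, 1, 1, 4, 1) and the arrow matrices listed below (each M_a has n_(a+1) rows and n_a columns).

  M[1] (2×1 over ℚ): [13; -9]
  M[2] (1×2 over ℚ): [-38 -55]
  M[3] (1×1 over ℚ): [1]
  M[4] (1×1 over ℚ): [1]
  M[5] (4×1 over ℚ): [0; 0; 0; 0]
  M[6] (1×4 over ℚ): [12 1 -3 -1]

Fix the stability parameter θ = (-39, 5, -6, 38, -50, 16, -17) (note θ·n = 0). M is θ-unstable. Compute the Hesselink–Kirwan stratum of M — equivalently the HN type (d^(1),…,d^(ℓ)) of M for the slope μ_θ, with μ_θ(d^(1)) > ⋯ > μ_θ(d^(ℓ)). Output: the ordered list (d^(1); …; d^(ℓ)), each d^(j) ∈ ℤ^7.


Via rank(M_{q-1}∘⋯∘M_p): M ≅ I[1,5], I[2,2], I[6,6]^3, I[6,7].
μ_θ-semistable layers: μ^(1)=16; μ^(2)=5; μ^(3)=-1/2; μ^(4)=-13/4; μ^(5)=-39

((0, 0, 0, 0, 0, 3, 0); (0, 1, 0, 0, 0, 0, 0); (0, 0, 0, 0, 0, 1, 1); (0, 1, 1, 1, 1, 0, 0); (1, 0, 0, 0, 0, 0, 0))


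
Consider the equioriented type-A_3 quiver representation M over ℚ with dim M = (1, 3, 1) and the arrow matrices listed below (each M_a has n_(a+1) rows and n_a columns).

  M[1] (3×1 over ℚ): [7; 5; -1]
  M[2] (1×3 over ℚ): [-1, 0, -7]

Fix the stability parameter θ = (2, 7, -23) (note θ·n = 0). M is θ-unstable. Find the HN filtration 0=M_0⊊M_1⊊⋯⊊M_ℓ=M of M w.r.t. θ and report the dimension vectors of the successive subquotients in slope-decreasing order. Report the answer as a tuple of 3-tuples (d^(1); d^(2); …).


Via rank(M_{q-1}∘⋯∘M_p): M ≅ I[1,2], I[2,2], I[2,3].
μ_θ-semistable layers: μ^(1)=7; μ^(2)=2; μ^(3)=-8

((0, 2, 0); (1, 0, 0); (0, 1, 1))


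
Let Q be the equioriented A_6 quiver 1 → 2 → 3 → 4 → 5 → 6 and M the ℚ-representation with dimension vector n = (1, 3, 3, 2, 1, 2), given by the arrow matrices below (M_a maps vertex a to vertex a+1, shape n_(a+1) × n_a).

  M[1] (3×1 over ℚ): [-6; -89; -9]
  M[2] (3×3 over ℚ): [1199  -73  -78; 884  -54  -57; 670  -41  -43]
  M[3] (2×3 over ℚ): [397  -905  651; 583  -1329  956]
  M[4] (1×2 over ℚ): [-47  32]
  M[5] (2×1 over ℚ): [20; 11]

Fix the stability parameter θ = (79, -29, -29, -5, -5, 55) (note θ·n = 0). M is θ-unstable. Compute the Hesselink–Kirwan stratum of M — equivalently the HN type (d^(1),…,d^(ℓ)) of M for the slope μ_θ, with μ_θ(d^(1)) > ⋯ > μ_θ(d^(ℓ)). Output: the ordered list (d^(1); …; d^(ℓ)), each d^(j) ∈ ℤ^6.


Interval decomposition of M: I[1,6], I[2,3], I[2,4], I[6,6].
HN type (ℓ=4): μ^(1)=55; μ^(2)=11/5; μ^(3)=-5; μ^(4)=-29

((0, 0, 0, 0, 0, 2); (1, 1, 1, 1, 1, 0); (0, 0, 0, 1, 0, 0); (0, 2, 2, 0, 0, 0))


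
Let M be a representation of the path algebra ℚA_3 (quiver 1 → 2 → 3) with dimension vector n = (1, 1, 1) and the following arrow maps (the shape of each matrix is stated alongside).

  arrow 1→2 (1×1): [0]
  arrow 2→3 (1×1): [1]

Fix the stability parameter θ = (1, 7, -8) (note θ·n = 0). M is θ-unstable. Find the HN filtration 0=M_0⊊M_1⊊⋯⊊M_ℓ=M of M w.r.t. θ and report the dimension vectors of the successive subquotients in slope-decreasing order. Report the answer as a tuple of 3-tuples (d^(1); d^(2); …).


Via rank(M_{q-1}∘⋯∘M_p): M ≅ I[1,1], I[2,3].
μ_θ-semistable layers: μ^(1)=1; μ^(2)=-1/2

((1, 0, 0); (0, 1, 1))


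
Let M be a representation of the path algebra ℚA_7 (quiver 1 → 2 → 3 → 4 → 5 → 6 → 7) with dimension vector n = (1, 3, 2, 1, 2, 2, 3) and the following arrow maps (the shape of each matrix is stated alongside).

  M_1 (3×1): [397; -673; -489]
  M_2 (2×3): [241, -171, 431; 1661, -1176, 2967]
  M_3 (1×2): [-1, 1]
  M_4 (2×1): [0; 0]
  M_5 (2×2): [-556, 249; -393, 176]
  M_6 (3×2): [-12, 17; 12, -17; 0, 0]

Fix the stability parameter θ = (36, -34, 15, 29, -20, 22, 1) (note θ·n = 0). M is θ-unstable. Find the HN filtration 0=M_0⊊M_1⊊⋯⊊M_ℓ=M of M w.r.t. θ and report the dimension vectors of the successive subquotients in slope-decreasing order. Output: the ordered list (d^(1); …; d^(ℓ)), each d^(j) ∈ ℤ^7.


Via rank(M_{q-1}∘⋯∘M_p): M ≅ I[1,4], I[2,2], I[2,3], I[5,6], I[5,7], I[7,7]^2.
μ_θ-semistable layers: μ^(1)=29; μ^(2)=22; μ^(3)=15; μ^(4)=23/2; μ^(5)=1; μ^(6)=-20; μ^(7)=-34

((0, 0, 0, 1, 0, 0, 0); (0, 0, 0, 0, 0, 1, 0); (0, 0, 2, 0, 0, 0, 0); (0, 0, 0, 0, 0, 1, 1); (1, 1, 0, 0, 0, 0, 2); (0, 0, 0, 0, 2, 0, 0); (0, 2, 0, 0, 0, 0, 0))


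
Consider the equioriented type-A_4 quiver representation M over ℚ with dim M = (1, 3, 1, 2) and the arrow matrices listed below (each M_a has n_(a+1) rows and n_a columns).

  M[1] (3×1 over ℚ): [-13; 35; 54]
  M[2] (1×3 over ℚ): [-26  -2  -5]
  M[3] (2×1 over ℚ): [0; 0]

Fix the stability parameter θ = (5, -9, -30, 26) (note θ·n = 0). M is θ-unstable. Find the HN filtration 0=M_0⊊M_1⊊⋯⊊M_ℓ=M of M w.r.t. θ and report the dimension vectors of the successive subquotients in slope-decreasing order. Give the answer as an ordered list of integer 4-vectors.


Barcode: M ≅ I[1,3], I[2,2]^2, I[4,4]^2. HN layers by μ_θ (3 steps, strictly decreasing):
  μ^(1)=26; μ^(2)=-9; μ^(3)=-34/3

((0, 0, 0, 2); (0, 2, 0, 0); (1, 1, 1, 0))


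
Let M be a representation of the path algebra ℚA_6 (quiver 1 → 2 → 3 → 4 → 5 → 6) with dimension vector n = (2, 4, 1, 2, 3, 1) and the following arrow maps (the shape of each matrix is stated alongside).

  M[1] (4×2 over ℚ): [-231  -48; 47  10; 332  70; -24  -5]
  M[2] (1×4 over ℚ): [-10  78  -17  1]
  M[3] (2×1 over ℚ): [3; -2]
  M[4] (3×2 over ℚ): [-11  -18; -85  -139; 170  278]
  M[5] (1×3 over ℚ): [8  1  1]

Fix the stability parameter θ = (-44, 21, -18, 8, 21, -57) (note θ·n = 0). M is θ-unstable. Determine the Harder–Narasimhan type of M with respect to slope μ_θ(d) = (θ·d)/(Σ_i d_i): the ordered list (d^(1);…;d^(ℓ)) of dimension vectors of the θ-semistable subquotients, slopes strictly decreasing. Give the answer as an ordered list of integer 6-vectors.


Via rank(M_{q-1}∘⋯∘M_p): M ≅ I[1,2], I[1,6], I[2,2]^2, I[4,5], I[5,5].
μ_θ-semistable layers: μ^(1)=21; μ^(2)=8; μ^(3)=-5; μ^(4)=-44

((0, 3, 0, 0, 2, 0); (0, 0, 0, 1, 0, 0); (0, 1, 1, 1, 1, 1); (2, 0, 0, 0, 0, 0))


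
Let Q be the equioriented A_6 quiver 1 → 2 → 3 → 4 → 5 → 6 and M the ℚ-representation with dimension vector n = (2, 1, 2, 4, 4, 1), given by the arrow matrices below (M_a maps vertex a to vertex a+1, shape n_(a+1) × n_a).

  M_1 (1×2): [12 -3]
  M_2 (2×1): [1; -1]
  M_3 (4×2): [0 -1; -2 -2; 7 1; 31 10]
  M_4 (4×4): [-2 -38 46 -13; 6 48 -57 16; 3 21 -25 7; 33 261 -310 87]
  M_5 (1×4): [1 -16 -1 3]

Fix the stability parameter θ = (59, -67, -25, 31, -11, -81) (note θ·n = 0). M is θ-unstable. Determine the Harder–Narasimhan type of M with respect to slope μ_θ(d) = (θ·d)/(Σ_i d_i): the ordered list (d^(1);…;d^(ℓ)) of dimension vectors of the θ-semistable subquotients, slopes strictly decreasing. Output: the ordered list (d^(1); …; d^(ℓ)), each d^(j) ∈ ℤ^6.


Via rank(M_{q-1}∘⋯∘M_p): M ≅ I[1,1], I[1,6], I[3,5], I[4,4], I[4,5], I[5,5].
μ_θ-semistable layers: μ^(1)=59; μ^(2)=31; μ^(3)=10; μ^(4)=-11; μ^(5)=-47/3; μ^(6)=-25

((1, 0, 0, 0, 0, 0); (0, 0, 0, 1, 0, 0); (0, 0, 0, 2, 2, 0); (0, 0, 0, 0, 1, 0); (1, 1, 1, 1, 1, 1); (0, 0, 1, 0, 0, 0))


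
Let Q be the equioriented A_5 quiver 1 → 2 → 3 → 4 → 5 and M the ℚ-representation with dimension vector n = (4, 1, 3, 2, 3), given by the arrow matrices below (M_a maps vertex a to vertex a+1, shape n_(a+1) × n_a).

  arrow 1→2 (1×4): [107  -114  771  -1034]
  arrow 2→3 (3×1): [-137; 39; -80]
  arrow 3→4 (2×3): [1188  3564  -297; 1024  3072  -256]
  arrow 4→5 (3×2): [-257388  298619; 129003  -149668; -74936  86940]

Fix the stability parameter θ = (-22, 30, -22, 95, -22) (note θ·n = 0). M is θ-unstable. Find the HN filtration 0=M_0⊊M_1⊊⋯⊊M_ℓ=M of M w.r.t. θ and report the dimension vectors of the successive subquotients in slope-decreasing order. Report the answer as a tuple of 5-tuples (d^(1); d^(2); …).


Interval decomposition of M: I[1,1]^3, I[1,3], I[3,3], I[3,5], I[4,5], I[5,5].
HN type (ℓ=3): μ^(1)=73/2; μ^(2)=4; μ^(3)=-22

((0, 0, 0, 2, 2); (0, 1, 1, 0, 0); (4, 0, 2, 0, 1))


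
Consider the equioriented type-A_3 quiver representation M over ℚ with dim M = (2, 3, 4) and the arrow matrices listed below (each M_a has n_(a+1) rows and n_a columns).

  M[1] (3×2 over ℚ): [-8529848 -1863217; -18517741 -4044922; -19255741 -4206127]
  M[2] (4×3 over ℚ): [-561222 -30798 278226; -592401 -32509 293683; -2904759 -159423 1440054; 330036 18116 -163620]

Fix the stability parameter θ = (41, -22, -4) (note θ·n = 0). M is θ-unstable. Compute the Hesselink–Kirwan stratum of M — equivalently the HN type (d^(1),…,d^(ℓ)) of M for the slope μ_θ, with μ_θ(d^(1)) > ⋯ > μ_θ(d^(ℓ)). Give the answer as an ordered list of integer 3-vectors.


Barcode: M ≅ I[1,2], I[1,3], I[2,3], I[3,3]^2. HN layers by μ_θ (4 steps, strictly decreasing):
  μ^(1)=19/2; μ^(2)=5; μ^(3)=-4; μ^(4)=-22

((1, 1, 0); (1, 1, 1); (0, 0, 3); (0, 1, 0))


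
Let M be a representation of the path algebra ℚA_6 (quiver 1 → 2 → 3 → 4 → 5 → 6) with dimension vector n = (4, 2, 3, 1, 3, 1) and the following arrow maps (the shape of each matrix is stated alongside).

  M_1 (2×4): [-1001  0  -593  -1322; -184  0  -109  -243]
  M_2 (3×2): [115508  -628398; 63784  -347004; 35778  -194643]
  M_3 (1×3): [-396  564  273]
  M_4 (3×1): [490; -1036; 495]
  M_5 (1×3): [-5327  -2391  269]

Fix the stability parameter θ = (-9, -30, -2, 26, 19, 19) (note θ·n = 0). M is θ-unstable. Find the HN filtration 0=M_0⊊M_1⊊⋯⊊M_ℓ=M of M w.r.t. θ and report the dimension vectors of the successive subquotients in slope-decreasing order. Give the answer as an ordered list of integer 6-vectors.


Via rank(M_{q-1}∘⋯∘M_p): M ≅ I[1,1]^2, I[1,2], I[1,6], I[3,3]^2, I[5,5]^2.
μ_θ-semistable layers: μ^(1)=64/3; μ^(2)=19; μ^(3)=-2; μ^(4)=-9; μ^(5)=-39/2

((0, 0, 0, 1, 1, 1); (0, 0, 0, 0, 2, 0); (0, 0, 3, 0, 0, 0); (2, 0, 0, 0, 0, 0); (2, 2, 0, 0, 0, 0))


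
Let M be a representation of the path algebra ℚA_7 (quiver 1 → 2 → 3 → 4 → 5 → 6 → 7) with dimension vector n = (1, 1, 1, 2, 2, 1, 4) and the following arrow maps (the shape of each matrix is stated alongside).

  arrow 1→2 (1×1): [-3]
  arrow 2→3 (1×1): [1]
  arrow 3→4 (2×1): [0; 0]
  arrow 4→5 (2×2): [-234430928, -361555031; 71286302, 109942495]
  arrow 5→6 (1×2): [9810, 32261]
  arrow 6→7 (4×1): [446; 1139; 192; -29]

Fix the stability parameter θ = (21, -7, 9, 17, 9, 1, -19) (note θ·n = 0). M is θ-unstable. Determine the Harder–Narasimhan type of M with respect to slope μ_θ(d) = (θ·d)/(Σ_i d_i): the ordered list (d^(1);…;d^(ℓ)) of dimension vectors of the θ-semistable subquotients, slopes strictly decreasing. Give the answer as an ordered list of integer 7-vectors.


Barcode: M ≅ I[1,3], I[4,5], I[4,7], I[7,7]^3. HN layers by μ_θ (5 steps, strictly decreasing):
  μ^(1)=13; μ^(2)=9; μ^(3)=7; μ^(4)=2; μ^(5)=-19

((0, 0, 0, 1, 1, 0, 0); (0, 0, 1, 0, 0, 0, 0); (1, 1, 0, 0, 0, 0, 0); (0, 0, 0, 1, 1, 1, 1); (0, 0, 0, 0, 0, 0, 3))
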